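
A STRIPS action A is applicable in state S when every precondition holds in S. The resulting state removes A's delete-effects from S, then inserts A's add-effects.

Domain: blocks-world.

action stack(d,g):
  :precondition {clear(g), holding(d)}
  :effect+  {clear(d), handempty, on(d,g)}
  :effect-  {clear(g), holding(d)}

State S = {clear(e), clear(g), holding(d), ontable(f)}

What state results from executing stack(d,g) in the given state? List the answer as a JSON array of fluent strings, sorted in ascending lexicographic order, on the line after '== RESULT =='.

Progress:
  pre ⊆ S: {clear(g), holding(d)} ⊆ S  — applicable
  S \ del = {clear(e), ontable(f)}
  ∪ add   = {clear(d), clear(e), handempty, on(d,g), ontable(f)}

== RESULT ==
["clear(d)", "clear(e)", "handempty", "on(d,g)", "ontable(f)"]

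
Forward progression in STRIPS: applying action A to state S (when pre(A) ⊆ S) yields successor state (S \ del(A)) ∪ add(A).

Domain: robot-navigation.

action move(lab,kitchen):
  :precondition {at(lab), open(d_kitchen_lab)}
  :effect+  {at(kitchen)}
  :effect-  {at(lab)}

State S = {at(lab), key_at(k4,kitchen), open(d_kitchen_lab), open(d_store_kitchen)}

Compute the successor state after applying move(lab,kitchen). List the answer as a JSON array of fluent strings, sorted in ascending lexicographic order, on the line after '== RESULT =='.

Progress:
  pre ⊆ S: {at(lab), open(d_kitchen_lab)} ⊆ S  — applicable
  S \ del = {key_at(k4,kitchen), open(d_kitchen_lab), open(d_store_kitchen)}
  ∪ add   = {at(kitchen), key_at(k4,kitchen), open(d_kitchen_lab), open(d_store_kitchen)}

== RESULT ==
["at(kitchen)", "key_at(k4,kitchen)", "open(d_kitchen_lab)", "open(d_store_kitchen)"]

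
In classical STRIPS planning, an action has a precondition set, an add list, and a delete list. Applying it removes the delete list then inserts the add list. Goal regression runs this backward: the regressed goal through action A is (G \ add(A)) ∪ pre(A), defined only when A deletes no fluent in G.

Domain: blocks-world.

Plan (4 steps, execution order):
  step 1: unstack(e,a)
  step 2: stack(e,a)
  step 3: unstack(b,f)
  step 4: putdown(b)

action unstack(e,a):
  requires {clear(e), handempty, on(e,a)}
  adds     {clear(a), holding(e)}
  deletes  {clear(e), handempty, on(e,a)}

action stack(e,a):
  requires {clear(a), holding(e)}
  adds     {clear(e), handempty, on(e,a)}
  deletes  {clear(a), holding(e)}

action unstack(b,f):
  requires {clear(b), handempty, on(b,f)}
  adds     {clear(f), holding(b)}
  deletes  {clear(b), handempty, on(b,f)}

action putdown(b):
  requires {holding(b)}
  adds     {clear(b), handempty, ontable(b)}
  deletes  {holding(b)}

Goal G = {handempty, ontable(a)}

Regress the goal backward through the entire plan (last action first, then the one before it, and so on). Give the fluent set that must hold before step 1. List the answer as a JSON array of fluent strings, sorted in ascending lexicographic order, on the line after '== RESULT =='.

Work backward from the goal:
  through step 4 (putdown(b)): drop {handempty}, keep {ontable(a)}, require {holding(b)}
    → {holding(b), ontable(a)}
  through step 3 (unstack(b,f)): drop {holding(b)}, keep {ontable(a)}, require {clear(b), handempty, on(b,f)}
    → {clear(b), handempty, on(b,f), ontable(a)}
  through step 2 (stack(e,a)): drop {handempty}, keep {clear(b), on(b,f), ontable(a)}, require {clear(a), holding(e)}
    → {clear(a), clear(b), holding(e), on(b,f), ontable(a)}
  through step 1 (unstack(e,a)): drop {clear(a), holding(e)}, keep {clear(b), on(b,f), ontable(a)}, require {clear(e), handempty, on(e,a)}
    → {clear(b), clear(e), handempty, on(b,f), on(e,a), ontable(a)}

== RESULT ==
["clear(b)", "clear(e)", "handempty", "on(b,f)", "on(e,a)", "ontable(a)"]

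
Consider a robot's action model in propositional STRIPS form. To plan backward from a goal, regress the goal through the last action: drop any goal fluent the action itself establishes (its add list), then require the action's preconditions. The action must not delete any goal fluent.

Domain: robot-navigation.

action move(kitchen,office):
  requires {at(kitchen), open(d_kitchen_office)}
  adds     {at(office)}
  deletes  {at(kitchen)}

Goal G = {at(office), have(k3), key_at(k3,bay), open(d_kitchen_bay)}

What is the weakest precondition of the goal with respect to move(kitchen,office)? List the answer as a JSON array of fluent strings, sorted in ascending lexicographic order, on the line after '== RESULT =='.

Compute (G \ add) ∪ pre:
  G ∩ del = {}  (empty — regression defined)
  G \ add = {at(office), have(k3), key_at(k3,bay), open(d_kitchen_bay)} \ {at(office)} = {have(k3), key_at(k3,bay), open(d_kitchen_bay)}
  ∪ pre   = {have(k3), key_at(k3,bay), open(d_kitchen_bay)} ∪ {at(kitchen), open(d_kitchen_office)}
          = {at(kitchen), have(k3), key_at(k3,bay), open(d_kitchen_bay), open(d_kitchen_office)}

== RESULT ==
["at(kitchen)", "have(k3)", "key_at(k3,bay)", "open(d_kitchen_bay)", "open(d_kitchen_office)"]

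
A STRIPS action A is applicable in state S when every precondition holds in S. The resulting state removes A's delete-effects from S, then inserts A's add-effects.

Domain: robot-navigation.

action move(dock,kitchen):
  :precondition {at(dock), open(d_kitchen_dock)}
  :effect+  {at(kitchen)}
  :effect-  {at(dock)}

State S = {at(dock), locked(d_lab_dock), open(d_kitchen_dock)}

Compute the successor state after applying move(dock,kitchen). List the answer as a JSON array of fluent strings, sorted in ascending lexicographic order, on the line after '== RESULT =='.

Compute (S \ del) ∪ add:
  pre ⊆ S: {at(dock), open(d_kitchen_dock)} ⊆ S  — applicable
  S \ del = {locked(d_lab_dock), open(d_kitchen_dock)}
  ∪ add   = {at(kitchen), locked(d_lab_dock), open(d_kitchen_dock)}

== RESULT ==
["at(kitchen)", "locked(d_lab_dock)", "open(d_kitchen_dock)"]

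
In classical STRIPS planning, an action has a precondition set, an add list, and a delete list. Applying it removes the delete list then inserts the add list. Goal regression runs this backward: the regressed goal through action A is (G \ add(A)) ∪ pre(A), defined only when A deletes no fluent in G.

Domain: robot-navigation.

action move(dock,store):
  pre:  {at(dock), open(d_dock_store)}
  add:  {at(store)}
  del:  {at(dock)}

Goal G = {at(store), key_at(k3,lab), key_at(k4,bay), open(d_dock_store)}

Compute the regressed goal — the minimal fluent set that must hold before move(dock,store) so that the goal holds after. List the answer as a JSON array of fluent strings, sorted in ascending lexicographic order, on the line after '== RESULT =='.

Compute (G \ add) ∪ pre:
  G ∩ del = {}  (empty — regression defined)
  G \ add = {at(store), key_at(k3,lab), key_at(k4,bay), open(d_dock_store)} \ {at(store)} = {key_at(k3,lab), key_at(k4,bay), open(d_dock_store)}
  ∪ pre   = {key_at(k3,lab), key_at(k4,bay), open(d_dock_store)} ∪ {at(dock), open(d_dock_store)}
          = {at(dock), key_at(k3,lab), key_at(k4,bay), open(d_dock_store)}

== RESULT ==
["at(dock)", "key_at(k3,lab)", "key_at(k4,bay)", "open(d_dock_store)"]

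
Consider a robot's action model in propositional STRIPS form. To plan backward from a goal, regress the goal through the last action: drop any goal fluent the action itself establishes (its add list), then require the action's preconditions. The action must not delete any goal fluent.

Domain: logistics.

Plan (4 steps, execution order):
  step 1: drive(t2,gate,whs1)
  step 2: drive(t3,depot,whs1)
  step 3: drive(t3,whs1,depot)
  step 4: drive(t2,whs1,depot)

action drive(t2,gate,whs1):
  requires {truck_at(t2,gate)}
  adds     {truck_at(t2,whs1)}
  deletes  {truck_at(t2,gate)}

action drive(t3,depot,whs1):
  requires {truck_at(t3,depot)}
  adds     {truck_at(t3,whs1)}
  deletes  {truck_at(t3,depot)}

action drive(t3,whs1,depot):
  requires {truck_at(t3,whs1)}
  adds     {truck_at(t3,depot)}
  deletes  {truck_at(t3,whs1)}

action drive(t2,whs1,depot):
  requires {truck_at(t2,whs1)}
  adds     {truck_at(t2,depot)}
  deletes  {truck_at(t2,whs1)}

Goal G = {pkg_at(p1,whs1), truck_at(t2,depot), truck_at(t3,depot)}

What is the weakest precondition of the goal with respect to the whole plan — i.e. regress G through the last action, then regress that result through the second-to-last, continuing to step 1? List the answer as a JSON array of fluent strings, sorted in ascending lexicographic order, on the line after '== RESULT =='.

Work backward from the goal:
  through step 4 (drive(t2,whs1,depot)): drop {truck_at(t2,depot)}, keep {pkg_at(p1,whs1), truck_at(t3,depot)}, require {truck_at(t2,whs1)}
    → {pkg_at(p1,whs1), truck_at(t2,whs1), truck_at(t3,depot)}
  through step 3 (drive(t3,whs1,depot)): drop {truck_at(t3,depot)}, keep {pkg_at(p1,whs1), truck_at(t2,whs1)}, require {truck_at(t3,whs1)}
    → {pkg_at(p1,whs1), truck_at(t2,whs1), truck_at(t3,whs1)}
  through step 2 (drive(t3,depot,whs1)): drop {truck_at(t3,whs1)}, keep {pkg_at(p1,whs1), truck_at(t2,whs1)}, require {truck_at(t3,depot)}
    → {pkg_at(p1,whs1), truck_at(t2,whs1), truck_at(t3,depot)}
  through step 1 (drive(t2,gate,whs1)): drop {truck_at(t2,whs1)}, keep {pkg_at(p1,whs1), truck_at(t3,depot)}, require {truck_at(t2,gate)}
    → {pkg_at(p1,whs1), truck_at(t2,gate), truck_at(t3,depot)}

== RESULT ==
["pkg_at(p1,whs1)", "truck_at(t2,gate)", "truck_at(t3,depot)"]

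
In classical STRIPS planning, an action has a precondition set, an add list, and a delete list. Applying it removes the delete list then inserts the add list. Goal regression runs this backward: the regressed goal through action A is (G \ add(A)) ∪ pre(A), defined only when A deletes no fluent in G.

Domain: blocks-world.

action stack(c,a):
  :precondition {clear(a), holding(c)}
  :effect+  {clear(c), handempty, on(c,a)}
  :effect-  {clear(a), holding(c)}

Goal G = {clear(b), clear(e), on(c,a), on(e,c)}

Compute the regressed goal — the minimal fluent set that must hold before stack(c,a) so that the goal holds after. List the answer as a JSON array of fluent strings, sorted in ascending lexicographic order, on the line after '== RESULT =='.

Regress:
  G ∩ del = {}  (empty — regression defined)
  G \ add = {clear(b), clear(e), on(c,a), on(e,c)} \ {clear(c), handempty, on(c,a)} = {clear(b), clear(e), on(e,c)}
  ∪ pre   = {clear(b), clear(e), on(e,c)} ∪ {clear(a), holding(c)}
          = {clear(a), clear(b), clear(e), holding(c), on(e,c)}

== RESULT ==
["clear(a)", "clear(b)", "clear(e)", "holding(c)", "on(e,c)"]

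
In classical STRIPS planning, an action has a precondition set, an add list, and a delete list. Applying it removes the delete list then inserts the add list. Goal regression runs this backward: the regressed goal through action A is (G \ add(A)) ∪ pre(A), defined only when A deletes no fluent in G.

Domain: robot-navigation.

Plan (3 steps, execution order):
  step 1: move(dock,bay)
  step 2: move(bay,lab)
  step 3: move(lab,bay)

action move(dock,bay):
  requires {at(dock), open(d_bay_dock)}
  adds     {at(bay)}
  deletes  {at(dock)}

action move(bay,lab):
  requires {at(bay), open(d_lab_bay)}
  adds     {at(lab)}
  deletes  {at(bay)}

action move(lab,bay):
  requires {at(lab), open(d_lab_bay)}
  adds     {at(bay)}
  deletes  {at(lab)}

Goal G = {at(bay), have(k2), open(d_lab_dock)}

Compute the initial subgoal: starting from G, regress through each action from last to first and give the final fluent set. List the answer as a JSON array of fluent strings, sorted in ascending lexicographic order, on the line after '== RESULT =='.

Work backward from the goal:
  through step 3 (move(lab,bay)): drop {at(bay)}, keep {have(k2), open(d_lab_dock)}, require {at(lab), open(d_lab_bay)}
    → {at(lab), have(k2), open(d_lab_bay), open(d_lab_dock)}
  through step 2 (move(bay,lab)): drop {at(lab)}, keep {have(k2), open(d_lab_bay), open(d_lab_dock)}, require {at(bay), open(d_lab_bay)}
    → {at(bay), have(k2), open(d_lab_bay), open(d_lab_dock)}
  through step 1 (move(dock,bay)): drop {at(bay)}, keep {have(k2), open(d_lab_bay), open(d_lab_dock)}, require {at(dock), open(d_bay_dock)}
    → {at(dock), have(k2), open(d_bay_dock), open(d_lab_bay), open(d_lab_dock)}

== RESULT ==
["at(dock)", "have(k2)", "open(d_bay_dock)", "open(d_lab_bay)", "open(d_lab_dock)"]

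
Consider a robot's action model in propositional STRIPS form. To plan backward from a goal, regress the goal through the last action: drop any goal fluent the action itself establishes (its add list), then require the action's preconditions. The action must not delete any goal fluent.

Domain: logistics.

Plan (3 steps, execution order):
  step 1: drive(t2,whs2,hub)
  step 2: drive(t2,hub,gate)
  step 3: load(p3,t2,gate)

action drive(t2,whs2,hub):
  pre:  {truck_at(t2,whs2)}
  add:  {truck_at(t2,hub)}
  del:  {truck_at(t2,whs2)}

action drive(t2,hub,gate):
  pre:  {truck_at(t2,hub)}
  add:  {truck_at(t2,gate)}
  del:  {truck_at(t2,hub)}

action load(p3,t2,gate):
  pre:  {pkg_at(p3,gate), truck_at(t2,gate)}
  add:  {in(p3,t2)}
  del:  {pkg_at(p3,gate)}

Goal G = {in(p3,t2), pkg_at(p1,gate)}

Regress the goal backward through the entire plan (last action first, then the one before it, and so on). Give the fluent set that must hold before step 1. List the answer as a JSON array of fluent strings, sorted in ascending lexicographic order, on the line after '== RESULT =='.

Work backward from the goal:
  through step 3 (load(p3,t2,gate)): drop {in(p3,t2)}, keep {pkg_at(p1,gate)}, require {pkg_at(p3,gate), truck_at(t2,gate)}
    → {pkg_at(p1,gate), pkg_at(p3,gate), truck_at(t2,gate)}
  through step 2 (drive(t2,hub,gate)): drop {truck_at(t2,gate)}, keep {pkg_at(p1,gate), pkg_at(p3,gate)}, require {truck_at(t2,hub)}
    → {pkg_at(p1,gate), pkg_at(p3,gate), truck_at(t2,hub)}
  through step 1 (drive(t2,whs2,hub)): drop {truck_at(t2,hub)}, keep {pkg_at(p1,gate), pkg_at(p3,gate)}, require {truck_at(t2,whs2)}
    → {pkg_at(p1,gate), pkg_at(p3,gate), truck_at(t2,whs2)}

== RESULT ==
["pkg_at(p1,gate)", "pkg_at(p3,gate)", "truck_at(t2,whs2)"]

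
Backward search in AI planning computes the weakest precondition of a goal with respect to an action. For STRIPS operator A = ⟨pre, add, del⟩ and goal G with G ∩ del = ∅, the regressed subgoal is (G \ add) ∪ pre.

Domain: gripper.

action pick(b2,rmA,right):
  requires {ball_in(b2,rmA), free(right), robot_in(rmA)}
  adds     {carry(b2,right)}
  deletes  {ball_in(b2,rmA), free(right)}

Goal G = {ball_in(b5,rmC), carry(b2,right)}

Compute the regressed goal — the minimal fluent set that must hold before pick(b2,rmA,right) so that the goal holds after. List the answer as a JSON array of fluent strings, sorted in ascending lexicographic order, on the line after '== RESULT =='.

Compute (G \ add) ∪ pre:
  G ∩ del = {}  (empty — regression defined)
  G \ add = {ball_in(b5,rmC), carry(b2,right)} \ {carry(b2,right)} = {ball_in(b5,rmC)}
  ∪ pre   = {ball_in(b5,rmC)} ∪ {ball_in(b2,rmA), free(right), robot_in(rmA)}
          = {ball_in(b2,rmA), ball_in(b5,rmC), free(right), robot_in(rmA)}

== RESULT ==
["ball_in(b2,rmA)", "ball_in(b5,rmC)", "free(right)", "robot_in(rmA)"]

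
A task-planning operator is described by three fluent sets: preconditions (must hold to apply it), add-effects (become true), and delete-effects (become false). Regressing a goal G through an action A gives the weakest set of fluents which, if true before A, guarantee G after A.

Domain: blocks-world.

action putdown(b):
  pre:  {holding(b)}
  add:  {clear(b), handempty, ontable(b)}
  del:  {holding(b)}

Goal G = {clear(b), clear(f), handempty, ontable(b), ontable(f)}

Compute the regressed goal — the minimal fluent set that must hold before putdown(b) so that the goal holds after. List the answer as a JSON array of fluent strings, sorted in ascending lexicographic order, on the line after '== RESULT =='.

Compute (G \ add) ∪ pre:
  G ∩ del = {}  (empty — regression defined)
  G \ add = {clear(b), clear(f), handempty, ontable(b), ontable(f)} \ {clear(b), handempty, ontable(b)} = {clear(f), ontable(f)}
  ∪ pre   = {clear(f), ontable(f)} ∪ {holding(b)}
          = {clear(f), holding(b), ontable(f)}

== RESULT ==
["clear(f)", "holding(b)", "ontable(f)"]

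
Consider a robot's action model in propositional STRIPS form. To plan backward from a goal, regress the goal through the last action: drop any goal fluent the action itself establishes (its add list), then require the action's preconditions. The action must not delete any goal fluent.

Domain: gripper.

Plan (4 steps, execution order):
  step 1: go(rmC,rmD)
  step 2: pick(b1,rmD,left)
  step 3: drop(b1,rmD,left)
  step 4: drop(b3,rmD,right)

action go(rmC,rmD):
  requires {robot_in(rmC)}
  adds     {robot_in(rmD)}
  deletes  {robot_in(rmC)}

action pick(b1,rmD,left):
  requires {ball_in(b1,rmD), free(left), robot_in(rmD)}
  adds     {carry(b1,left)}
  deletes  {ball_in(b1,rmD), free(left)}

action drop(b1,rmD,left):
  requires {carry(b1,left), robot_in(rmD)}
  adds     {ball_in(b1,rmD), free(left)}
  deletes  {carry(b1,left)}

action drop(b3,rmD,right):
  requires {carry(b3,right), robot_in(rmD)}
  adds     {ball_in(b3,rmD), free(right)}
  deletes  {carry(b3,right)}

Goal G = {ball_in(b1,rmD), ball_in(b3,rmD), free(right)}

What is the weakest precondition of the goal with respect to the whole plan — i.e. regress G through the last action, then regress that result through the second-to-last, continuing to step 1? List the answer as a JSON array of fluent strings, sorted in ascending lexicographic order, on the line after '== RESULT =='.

Work backward from the goal:
  through step 4 (drop(b3,rmD,right)): drop {ball_in(b3,rmD), free(right)}, keep {ball_in(b1,rmD)}, require {carry(b3,right), robot_in(rmD)}
    → {ball_in(b1,rmD), carry(b3,right), robot_in(rmD)}
  through step 3 (drop(b1,rmD,left)): drop {ball_in(b1,rmD)}, keep {carry(b3,right), robot_in(rmD)}, require {carry(b1,left), robot_in(rmD)}
    → {carry(b1,left), carry(b3,right), robot_in(rmD)}
  through step 2 (pick(b1,rmD,left)): drop {carry(b1,left)}, keep {carry(b3,right), robot_in(rmD)}, require {ball_in(b1,rmD), free(left), robot_in(rmD)}
    → {ball_in(b1,rmD), carry(b3,right), free(left), robot_in(rmD)}
  through step 1 (go(rmC,rmD)): drop {robot_in(rmD)}, keep {ball_in(b1,rmD), carry(b3,right), free(left)}, require {robot_in(rmC)}
    → {ball_in(b1,rmD), carry(b3,right), free(left), robot_in(rmC)}

== RESULT ==
["ball_in(b1,rmD)", "carry(b3,right)", "free(left)", "robot_in(rmC)"]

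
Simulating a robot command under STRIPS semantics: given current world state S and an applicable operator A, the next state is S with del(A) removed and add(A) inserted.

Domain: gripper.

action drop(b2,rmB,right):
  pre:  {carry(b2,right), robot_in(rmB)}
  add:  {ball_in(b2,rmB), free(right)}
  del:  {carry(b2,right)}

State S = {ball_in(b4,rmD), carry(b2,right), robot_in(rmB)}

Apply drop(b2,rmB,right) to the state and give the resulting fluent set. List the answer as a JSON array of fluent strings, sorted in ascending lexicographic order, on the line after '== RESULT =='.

Compute (S \ del) ∪ add:
  pre ⊆ S: {carry(b2,right), robot_in(rmB)} ⊆ S  — applicable
  S \ del = {ball_in(b4,rmD), robot_in(rmB)}
  ∪ add   = {ball_in(b2,rmB), ball_in(b4,rmD), free(right), robot_in(rmB)}

== RESULT ==
["ball_in(b2,rmB)", "ball_in(b4,rmD)", "free(right)", "robot_in(rmB)"]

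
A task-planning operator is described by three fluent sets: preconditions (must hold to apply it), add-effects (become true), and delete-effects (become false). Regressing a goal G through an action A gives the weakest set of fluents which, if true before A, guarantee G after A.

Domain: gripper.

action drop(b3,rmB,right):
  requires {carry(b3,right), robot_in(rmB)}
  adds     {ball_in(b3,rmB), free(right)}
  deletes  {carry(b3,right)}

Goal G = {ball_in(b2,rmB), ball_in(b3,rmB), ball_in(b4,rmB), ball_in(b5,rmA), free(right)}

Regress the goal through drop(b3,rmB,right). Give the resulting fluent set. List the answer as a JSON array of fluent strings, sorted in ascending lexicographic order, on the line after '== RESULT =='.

Compute (G \ add) ∪ pre:
  G ∩ del = {}  (empty — regression defined)
  G \ add = {ball_in(b2,rmB), ball_in(b3,rmB), ball_in(b4,rmB), ball_in(b5,rmA), free(right)} \ {ball_in(b3,rmB), free(right)} = {ball_in(b2,rmB), ball_in(b4,rmB), ball_in(b5,rmA)}
  ∪ pre   = {ball_in(b2,rmB), ball_in(b4,rmB), ball_in(b5,rmA)} ∪ {carry(b3,right), robot_in(rmB)}
          = {ball_in(b2,rmB), ball_in(b4,rmB), ball_in(b5,rmA), carry(b3,right), robot_in(rmB)}

== RESULT ==
["ball_in(b2,rmB)", "ball_in(b4,rmB)", "ball_in(b5,rmA)", "carry(b3,right)", "robot_in(rmB)"]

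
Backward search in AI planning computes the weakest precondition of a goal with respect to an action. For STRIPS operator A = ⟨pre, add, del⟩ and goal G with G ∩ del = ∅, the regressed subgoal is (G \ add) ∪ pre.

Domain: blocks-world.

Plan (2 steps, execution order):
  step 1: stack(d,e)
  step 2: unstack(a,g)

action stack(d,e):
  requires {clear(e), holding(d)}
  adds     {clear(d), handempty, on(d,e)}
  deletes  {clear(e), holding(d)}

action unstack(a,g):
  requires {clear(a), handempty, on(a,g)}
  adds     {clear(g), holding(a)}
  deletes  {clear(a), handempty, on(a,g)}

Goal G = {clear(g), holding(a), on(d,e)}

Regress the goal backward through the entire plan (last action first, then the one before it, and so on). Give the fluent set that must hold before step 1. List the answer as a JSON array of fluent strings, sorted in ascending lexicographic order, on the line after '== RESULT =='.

Regress step by step:
  through step 2 (unstack(a,g)): drop {clear(g), holding(a)}, keep {on(d,e)}, require {clear(a), handempty, on(a,g)}
    → {clear(a), handempty, on(a,g), on(d,e)}
  through step 1 (stack(d,e)): drop {handempty, on(d,e)}, keep {clear(a), on(a,g)}, require {clear(e), holding(d)}
    → {clear(a), clear(e), holding(d), on(a,g)}

== RESULT ==
["clear(a)", "clear(e)", "holding(d)", "on(a,g)"]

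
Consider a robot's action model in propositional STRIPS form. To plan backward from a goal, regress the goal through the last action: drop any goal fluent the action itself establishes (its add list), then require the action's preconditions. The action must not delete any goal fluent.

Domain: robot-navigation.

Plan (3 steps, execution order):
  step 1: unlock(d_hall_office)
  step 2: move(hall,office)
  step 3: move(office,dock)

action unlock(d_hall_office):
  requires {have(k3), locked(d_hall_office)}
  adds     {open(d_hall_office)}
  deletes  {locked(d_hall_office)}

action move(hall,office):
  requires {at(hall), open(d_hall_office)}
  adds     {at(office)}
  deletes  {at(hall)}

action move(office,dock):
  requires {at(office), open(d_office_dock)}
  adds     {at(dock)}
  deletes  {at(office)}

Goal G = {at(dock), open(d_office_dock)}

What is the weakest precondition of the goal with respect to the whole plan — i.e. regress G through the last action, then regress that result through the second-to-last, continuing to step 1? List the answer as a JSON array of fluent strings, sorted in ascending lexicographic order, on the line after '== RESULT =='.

Regress step by step:
  through step 3 (move(office,dock)): drop {at(dock)}, keep {open(d_office_dock)}, require {at(office), open(d_office_dock)}
    → {at(office), open(d_office_dock)}
  through step 2 (move(hall,office)): drop {at(office)}, keep {open(d_office_dock)}, require {at(hall), open(d_hall_office)}
    → {at(hall), open(d_hall_office), open(d_office_dock)}
  through step 1 (unlock(d_hall_office)): drop {open(d_hall_office)}, keep {at(hall), open(d_office_dock)}, require {have(k3), locked(d_hall_office)}
    → {at(hall), have(k3), locked(d_hall_office), open(d_office_dock)}

== RESULT ==
["at(hall)", "have(k3)", "locked(d_hall_office)", "open(d_office_dock)"]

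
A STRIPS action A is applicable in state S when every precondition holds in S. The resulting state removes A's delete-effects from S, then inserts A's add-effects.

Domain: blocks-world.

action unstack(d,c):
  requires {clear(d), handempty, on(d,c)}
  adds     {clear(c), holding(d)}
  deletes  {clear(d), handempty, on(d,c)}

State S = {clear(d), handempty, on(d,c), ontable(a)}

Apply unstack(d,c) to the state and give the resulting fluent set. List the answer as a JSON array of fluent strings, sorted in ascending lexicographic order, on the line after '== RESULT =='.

Compute (S \ del) ∪ add:
  pre ⊆ S: {clear(d), handempty, on(d,c)} ⊆ S  — applicable
  S \ del = {ontable(a)}
  ∪ add   = {clear(c), holding(d), ontable(a)}

== RESULT ==
["clear(c)", "holding(d)", "ontable(a)"]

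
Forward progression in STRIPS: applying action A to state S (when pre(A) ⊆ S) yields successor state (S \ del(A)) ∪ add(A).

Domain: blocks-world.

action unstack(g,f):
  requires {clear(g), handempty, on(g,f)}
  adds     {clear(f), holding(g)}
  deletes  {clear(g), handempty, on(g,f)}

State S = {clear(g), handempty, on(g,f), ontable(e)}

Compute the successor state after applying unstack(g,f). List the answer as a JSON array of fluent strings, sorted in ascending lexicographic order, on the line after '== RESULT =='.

Progress:
  pre ⊆ S: {clear(g), handempty, on(g,f)} ⊆ S  — applicable
  S \ del = {ontable(e)}
  ∪ add   = {clear(f), holding(g), ontable(e)}

== RESULT ==
["clear(f)", "holding(g)", "ontable(e)"]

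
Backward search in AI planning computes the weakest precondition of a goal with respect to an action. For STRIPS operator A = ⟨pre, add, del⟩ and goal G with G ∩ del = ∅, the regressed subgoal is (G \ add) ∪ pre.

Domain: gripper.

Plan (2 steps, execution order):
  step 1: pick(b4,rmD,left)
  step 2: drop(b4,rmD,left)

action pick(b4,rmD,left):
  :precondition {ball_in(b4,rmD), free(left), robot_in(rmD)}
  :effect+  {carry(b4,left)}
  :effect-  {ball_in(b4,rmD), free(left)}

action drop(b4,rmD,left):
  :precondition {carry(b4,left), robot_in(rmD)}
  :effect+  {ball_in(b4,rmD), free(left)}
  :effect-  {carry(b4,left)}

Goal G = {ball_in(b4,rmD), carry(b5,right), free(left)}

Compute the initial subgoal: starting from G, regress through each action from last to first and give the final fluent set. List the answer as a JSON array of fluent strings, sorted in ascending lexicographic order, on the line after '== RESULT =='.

Regress step by step:
  through step 2 (drop(b4,rmD,left)): drop {ball_in(b4,rmD), free(left)}, keep {carry(b5,right)}, require {carry(b4,left), robot_in(rmD)}
    → {carry(b4,left), carry(b5,right), robot_in(rmD)}
  through step 1 (pick(b4,rmD,left)): drop {carry(b4,left)}, keep {carry(b5,right), robot_in(rmD)}, require {ball_in(b4,rmD), free(left), robot_in(rmD)}
    → {ball_in(b4,rmD), carry(b5,right), free(left), robot_in(rmD)}

== RESULT ==
["ball_in(b4,rmD)", "carry(b5,right)", "free(left)", "robot_in(rmD)"]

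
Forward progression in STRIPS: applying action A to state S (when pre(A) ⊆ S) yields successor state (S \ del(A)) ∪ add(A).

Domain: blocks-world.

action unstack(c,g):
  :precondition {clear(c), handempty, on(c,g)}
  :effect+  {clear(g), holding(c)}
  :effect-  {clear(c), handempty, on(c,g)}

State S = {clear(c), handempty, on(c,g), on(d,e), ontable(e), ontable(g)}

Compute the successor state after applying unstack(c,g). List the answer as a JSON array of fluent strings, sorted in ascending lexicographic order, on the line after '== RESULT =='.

Compute (S \ del) ∪ add:
  pre ⊆ S: {clear(c), handempty, on(c,g)} ⊆ S  — applicable
  S \ del = {on(d,e), ontable(e), ontable(g)}
  ∪ add   = {clear(g), holding(c), on(d,e), ontable(e), ontable(g)}

== RESULT ==
["clear(g)", "holding(c)", "on(d,e)", "ontable(e)", "ontable(g)"]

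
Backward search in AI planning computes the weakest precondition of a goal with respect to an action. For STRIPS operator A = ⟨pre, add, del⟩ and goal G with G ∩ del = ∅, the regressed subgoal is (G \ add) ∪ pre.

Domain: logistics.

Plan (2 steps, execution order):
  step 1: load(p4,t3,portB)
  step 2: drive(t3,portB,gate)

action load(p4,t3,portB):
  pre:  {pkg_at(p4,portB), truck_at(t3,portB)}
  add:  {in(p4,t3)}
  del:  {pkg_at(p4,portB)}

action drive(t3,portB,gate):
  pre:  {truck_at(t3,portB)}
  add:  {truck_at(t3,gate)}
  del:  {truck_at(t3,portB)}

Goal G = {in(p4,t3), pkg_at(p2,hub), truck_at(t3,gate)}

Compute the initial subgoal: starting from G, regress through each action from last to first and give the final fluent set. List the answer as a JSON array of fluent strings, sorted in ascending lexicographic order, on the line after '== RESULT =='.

Work backward from the goal:
  through step 2 (drive(t3,portB,gate)): drop {truck_at(t3,gate)}, keep {in(p4,t3), pkg_at(p2,hub)}, require {truck_at(t3,portB)}
    → {in(p4,t3), pkg_at(p2,hub), truck_at(t3,portB)}
  through step 1 (load(p4,t3,portB)): drop {in(p4,t3)}, keep {pkg_at(p2,hub), truck_at(t3,portB)}, require {pkg_at(p4,portB), truck_at(t3,portB)}
    → {pkg_at(p2,hub), pkg_at(p4,portB), truck_at(t3,portB)}

== RESULT ==
["pkg_at(p2,hub)", "pkg_at(p4,portB)", "truck_at(t3,portB)"]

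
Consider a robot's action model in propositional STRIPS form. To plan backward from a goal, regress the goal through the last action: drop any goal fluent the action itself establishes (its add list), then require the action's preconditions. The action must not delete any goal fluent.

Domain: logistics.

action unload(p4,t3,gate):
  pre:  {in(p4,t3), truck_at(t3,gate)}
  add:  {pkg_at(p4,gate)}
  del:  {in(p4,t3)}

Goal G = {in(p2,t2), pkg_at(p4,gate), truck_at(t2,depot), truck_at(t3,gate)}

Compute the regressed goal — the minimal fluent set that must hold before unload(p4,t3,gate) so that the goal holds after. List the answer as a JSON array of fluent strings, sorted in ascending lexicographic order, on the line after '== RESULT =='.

Compute (G \ add) ∪ pre:
  G ∩ del = {}  (empty — regression defined)
  G \ add = {in(p2,t2), pkg_at(p4,gate), truck_at(t2,depot), truck_at(t3,gate)} \ {pkg_at(p4,gate)} = {in(p2,t2), truck_at(t2,depot), truck_at(t3,gate)}
  ∪ pre   = {in(p2,t2), truck_at(t2,depot), truck_at(t3,gate)} ∪ {in(p4,t3), truck_at(t3,gate)}
          = {in(p2,t2), in(p4,t3), truck_at(t2,depot), truck_at(t3,gate)}

== RESULT ==
["in(p2,t2)", "in(p4,t3)", "truck_at(t2,depot)", "truck_at(t3,gate)"]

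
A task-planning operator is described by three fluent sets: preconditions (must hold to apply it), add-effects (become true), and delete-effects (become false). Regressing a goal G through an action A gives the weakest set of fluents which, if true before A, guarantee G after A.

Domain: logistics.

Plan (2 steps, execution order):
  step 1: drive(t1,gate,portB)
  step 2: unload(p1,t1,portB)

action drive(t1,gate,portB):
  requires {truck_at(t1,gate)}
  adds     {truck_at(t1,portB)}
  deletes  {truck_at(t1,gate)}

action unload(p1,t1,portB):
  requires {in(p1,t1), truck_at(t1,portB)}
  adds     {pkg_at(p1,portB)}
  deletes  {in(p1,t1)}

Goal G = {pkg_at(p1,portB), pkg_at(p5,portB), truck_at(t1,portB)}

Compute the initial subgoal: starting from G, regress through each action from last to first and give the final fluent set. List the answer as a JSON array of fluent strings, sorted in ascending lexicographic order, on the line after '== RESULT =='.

Work backward from the goal:
  through step 2 (unload(p1,t1,portB)): drop {pkg_at(p1,portB)}, keep {pkg_at(p5,portB), truck_at(t1,portB)}, require {in(p1,t1), truck_at(t1,portB)}
    → {in(p1,t1), pkg_at(p5,portB), truck_at(t1,portB)}
  through step 1 (drive(t1,gate,portB)): drop {truck_at(t1,portB)}, keep {in(p1,t1), pkg_at(p5,portB)}, require {truck_at(t1,gate)}
    → {in(p1,t1), pkg_at(p5,portB), truck_at(t1,gate)}

== RESULT ==
["in(p1,t1)", "pkg_at(p5,portB)", "truck_at(t1,gate)"]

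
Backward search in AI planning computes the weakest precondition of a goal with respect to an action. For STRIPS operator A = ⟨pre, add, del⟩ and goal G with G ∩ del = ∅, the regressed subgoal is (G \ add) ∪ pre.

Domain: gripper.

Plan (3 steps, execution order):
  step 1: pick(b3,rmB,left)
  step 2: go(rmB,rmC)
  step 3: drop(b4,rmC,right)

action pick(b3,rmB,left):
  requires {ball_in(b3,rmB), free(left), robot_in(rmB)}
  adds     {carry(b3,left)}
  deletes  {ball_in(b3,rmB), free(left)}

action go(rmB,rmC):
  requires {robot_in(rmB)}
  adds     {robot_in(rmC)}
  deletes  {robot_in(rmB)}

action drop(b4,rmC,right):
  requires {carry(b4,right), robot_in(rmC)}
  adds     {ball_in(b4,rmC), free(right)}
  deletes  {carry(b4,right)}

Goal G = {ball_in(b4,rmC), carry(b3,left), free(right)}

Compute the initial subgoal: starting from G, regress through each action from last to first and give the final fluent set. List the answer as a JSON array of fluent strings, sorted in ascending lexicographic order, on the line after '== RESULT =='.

Regress step by step:
  through step 3 (drop(b4,rmC,right)): drop {ball_in(b4,rmC), free(right)}, keep {carry(b3,left)}, require {carry(b4,right), robot_in(rmC)}
    → {carry(b3,left), carry(b4,right), robot_in(rmC)}
  through step 2 (go(rmB,rmC)): drop {robot_in(rmC)}, keep {carry(b3,left), carry(b4,right)}, require {robot_in(rmB)}
    → {carry(b3,left), carry(b4,right), robot_in(rmB)}
  through step 1 (pick(b3,rmB,left)): drop {carry(b3,left)}, keep {carry(b4,right), robot_in(rmB)}, require {ball_in(b3,rmB), free(left), robot_in(rmB)}
    → {ball_in(b3,rmB), carry(b4,right), free(left), robot_in(rmB)}

== RESULT ==
["ball_in(b3,rmB)", "carry(b4,right)", "free(left)", "robot_in(rmB)"]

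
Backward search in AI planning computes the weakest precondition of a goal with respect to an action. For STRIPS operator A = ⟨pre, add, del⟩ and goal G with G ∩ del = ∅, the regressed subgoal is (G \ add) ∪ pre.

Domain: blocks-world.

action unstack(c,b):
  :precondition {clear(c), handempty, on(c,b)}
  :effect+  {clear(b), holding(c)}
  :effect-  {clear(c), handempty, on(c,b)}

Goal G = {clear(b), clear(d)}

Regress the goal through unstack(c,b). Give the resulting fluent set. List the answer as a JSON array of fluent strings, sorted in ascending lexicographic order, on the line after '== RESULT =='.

Regress:
  G ∩ del = {}  (empty — regression defined)
  G \ add = {clear(b), clear(d)} \ {clear(b), holding(c)} = {clear(d)}
  ∪ pre   = {clear(d)} ∪ {clear(c), handempty, on(c,b)}
          = {clear(c), clear(d), handempty, on(c,b)}

== RESULT ==
["clear(c)", "clear(d)", "handempty", "on(c,b)"]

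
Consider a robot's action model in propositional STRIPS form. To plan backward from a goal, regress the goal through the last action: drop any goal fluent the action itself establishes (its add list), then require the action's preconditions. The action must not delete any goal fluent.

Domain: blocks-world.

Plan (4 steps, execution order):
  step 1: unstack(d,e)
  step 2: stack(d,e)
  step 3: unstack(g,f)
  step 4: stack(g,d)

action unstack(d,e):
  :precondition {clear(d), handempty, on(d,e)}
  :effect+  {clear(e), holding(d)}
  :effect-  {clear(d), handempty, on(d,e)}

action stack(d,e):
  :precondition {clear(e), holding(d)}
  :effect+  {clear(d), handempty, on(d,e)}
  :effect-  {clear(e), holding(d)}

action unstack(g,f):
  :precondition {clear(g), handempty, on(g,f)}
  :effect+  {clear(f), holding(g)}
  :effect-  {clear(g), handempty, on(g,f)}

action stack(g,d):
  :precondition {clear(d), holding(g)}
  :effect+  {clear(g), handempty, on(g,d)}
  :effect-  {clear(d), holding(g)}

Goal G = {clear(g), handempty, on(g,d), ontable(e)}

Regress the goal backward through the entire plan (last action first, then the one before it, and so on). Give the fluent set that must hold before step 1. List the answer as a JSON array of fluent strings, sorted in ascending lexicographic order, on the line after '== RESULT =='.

Regress step by step:
  through step 4 (stack(g,d)): drop {clear(g), handempty, on(g,d)}, keep {ontable(e)}, require {clear(d), holding(g)}
    → {clear(d), holding(g), ontable(e)}
  through step 3 (unstack(g,f)): drop {holding(g)}, keep {clear(d), ontable(e)}, require {clear(g), handempty, on(g,f)}
    → {clear(d), clear(g), handempty, on(g,f), ontable(e)}
  through step 2 (stack(d,e)): drop {clear(d), handempty}, keep {clear(g), on(g,f), ontable(e)}, require {clear(e), holding(d)}
    → {clear(e), clear(g), holding(d), on(g,f), ontable(e)}
  through step 1 (unstack(d,e)): drop {clear(e), holding(d)}, keep {clear(g), on(g,f), ontable(e)}, require {clear(d), handempty, on(d,e)}
    → {clear(d), clear(g), handempty, on(d,e), on(g,f), ontable(e)}

== RESULT ==
["clear(d)", "clear(g)", "handempty", "on(d,e)", "on(g,f)", "ontable(e)"]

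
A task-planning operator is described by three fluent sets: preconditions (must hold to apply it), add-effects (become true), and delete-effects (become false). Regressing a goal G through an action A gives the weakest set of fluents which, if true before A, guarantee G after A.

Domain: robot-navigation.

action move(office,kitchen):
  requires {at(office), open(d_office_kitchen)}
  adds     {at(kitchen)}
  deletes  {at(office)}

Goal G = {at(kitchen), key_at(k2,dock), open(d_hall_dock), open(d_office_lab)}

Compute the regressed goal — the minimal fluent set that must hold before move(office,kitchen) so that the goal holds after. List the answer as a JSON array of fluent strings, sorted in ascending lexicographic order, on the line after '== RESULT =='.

Regress:
  G ∩ del = {}  (empty — regression defined)
  G \ add = {at(kitchen), key_at(k2,dock), open(d_hall_dock), open(d_office_lab)} \ {at(kitchen)} = {key_at(k2,dock), open(d_hall_dock), open(d_office_lab)}
  ∪ pre   = {key_at(k2,dock), open(d_hall_dock), open(d_office_lab)} ∪ {at(office), open(d_office_kitchen)}
          = {at(office), key_at(k2,dock), open(d_hall_dock), open(d_office_kitchen), open(d_office_lab)}

== RESULT ==
["at(office)", "key_at(k2,dock)", "open(d_hall_dock)", "open(d_office_kitchen)", "open(d_office_lab)"]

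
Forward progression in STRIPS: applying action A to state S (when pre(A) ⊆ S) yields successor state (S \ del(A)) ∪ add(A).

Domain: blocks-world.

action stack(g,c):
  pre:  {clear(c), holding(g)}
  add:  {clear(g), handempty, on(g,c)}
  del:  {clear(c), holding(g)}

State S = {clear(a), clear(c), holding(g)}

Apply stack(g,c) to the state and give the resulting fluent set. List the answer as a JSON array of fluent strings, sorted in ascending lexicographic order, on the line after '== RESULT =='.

Progress:
  pre ⊆ S: {clear(c), holding(g)} ⊆ S  — applicable
  S \ del = {clear(a)}
  ∪ add   = {clear(a), clear(g), handempty, on(g,c)}

== RESULT ==
["clear(a)", "clear(g)", "handempty", "on(g,c)"]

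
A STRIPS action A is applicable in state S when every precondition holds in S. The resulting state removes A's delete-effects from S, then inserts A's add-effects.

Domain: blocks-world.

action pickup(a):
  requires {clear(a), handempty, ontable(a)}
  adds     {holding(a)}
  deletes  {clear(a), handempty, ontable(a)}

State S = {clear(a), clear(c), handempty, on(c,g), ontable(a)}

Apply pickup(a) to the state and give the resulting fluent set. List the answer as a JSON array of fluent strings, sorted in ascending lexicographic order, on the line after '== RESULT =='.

Progress:
  pre ⊆ S: {clear(a), handempty, ontable(a)} ⊆ S  — applicable
  S \ del = {clear(c), on(c,g)}
  ∪ add   = {clear(c), holding(a), on(c,g)}

== RESULT ==
["clear(c)", "holding(a)", "on(c,g)"]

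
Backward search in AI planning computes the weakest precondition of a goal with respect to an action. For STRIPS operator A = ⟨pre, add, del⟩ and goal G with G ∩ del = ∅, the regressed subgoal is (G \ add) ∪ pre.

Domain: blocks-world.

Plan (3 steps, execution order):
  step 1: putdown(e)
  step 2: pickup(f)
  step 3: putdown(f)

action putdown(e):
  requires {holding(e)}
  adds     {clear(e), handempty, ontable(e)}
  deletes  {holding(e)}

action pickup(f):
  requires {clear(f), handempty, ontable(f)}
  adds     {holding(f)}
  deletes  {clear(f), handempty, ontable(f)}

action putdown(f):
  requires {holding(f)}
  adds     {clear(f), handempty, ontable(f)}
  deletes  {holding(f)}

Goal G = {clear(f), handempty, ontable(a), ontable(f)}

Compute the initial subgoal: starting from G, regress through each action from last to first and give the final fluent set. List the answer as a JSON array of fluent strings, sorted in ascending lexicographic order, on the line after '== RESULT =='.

Regress step by step:
  through step 3 (putdown(f)): drop {clear(f), handempty, ontable(f)}, keep {ontable(a)}, require {holding(f)}
    → {holding(f), ontable(a)}
  through step 2 (pickup(f)): drop {holding(f)}, keep {ontable(a)}, require {clear(f), handempty, ontable(f)}
    → {clear(f), handempty, ontable(a), ontable(f)}
  through step 1 (putdown(e)): drop {handempty}, keep {clear(f), ontable(a), ontable(f)}, require {holding(e)}
    → {clear(f), holding(e), ontable(a), ontable(f)}

== RESULT ==
["clear(f)", "holding(e)", "ontable(a)", "ontable(f)"]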